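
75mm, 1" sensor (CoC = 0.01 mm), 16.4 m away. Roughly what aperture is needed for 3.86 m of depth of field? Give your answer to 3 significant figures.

f/4

Write h = H − f = f²/(N·c). The thin-lens limits are Dn = s·h/(h + (s−f)) and Df = s·h/(h − (s−f)), so DoF = Df − Dn = 2·s·(s−f)·h / (h² − (s−f)²).
That is a quadratic in h: DoF·h² − 2·s·(s−f)·h − DoF·(s−f)² = 0 ⇒ h = (s−f)·(s + √(s² + DoF²)) / DoF = 16325 × (16400 + √(16400² + 3860²)) / 3860 = 16325 × (16400 + 16848.1) / 3860 ≈ 140615 mm.
Then N = f²/(c·h) = 75² / (0.01 × 140615) = 5625 / 1406.2 ≈ 4.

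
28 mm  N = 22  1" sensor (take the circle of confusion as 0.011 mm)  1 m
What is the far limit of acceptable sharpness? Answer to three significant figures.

Hyperfocal distance H = f²/(N·c) + f = 28²/(22 × 0.011) + 28 = 784/0.242 + 28 ≈ 3267.7 mm ≈ 3.268 m.
Far limit Df = s·(H − f)/(H − s) = 1000 × (3267.7 − 28) / (3267.7 − 1000) = 1000 × 3239.7 / 2267.7 ≈ 1428.6 mm ≈ 1.43 m.

1.43 m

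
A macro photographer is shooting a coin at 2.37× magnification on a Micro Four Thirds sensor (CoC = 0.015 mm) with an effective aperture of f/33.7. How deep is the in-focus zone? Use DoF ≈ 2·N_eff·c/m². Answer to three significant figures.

At magnification m, DoF ≈ 2·N_eff·c/m² = 2 × 33.7 × 0.015 / 2.37² = 1.011 / 5.617 ≈ 0.18 mm.

0.180 mm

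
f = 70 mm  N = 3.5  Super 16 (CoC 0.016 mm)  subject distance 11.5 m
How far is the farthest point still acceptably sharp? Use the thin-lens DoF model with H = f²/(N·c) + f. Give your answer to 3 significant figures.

Hyperfocal distance H = f²/(N·c) + f = 70²/(3.5 × 0.016) + 70 = 4900/0.056 + 70 ≈ 87570.0 mm ≈ 87.57 m.
Far limit Df = s·(H − f)/(H − s) = 11500 × (87570.0 − 70) / (87570.0 − 11500) = 11500 × 87500.0 / 76070.0 ≈ 13228 mm ≈ 13.2 m.

13.2 m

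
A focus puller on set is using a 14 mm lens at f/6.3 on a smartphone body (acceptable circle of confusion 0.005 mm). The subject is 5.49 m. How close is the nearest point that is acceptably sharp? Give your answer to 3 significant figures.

Hyperfocal distance H = f²/(N·c) + f = 14²/(6.3 × 0.005) + 14 = 196/0.0315 + 14 ≈ 6236.2 mm ≈ 6.236 m.
Near limit Dn = s·(H − f)/(H + s − 2f) = 5490 × (6236.2 − 14) / (6236.2 + 5490 − 2 × 14) = 5490 × 6222.2 / 11698.2 ≈ 2920.1 mm ≈ 2.92 m.

2.92 m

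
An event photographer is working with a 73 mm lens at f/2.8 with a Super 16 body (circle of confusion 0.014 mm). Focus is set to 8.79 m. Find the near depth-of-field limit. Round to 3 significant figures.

Hyperfocal distance H = f²/(N·c) + f = 73²/(2.8 × 0.014) + 73 = 5329/0.0392 + 73 ≈ 136016.9 mm ≈ 136.0 m.
Near limit Dn = s·(H − f)/(H + s − 2f) = 8790 × (136016.9 − 73) / (136016.9 + 8790 − 2 × 73) = 8790 × 135943.9 / 144660.9 ≈ 8260.3 mm ≈ 8.26 m.

8.26 m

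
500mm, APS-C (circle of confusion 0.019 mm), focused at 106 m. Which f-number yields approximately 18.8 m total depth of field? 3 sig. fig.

Write h = H − f = f²/(N·c). The thin-lens limits are Dn = s·h/(h + (s−f)) and Df = s·h/(h − (s−f)), so DoF = Df − Dn = 2·s·(s−f)·h / (h² − (s−f)²).
That is a quadratic in h: DoF·h² − 2·s·(s−f)·h − DoF·(s−f)² = 0 ⇒ h = (s−f)·(s + √(s² + DoF²)) / DoF = 105500 × (106000 + √(106000² + 18800²)) / 18800 = 105500 × (106000 + 107654) / 18800 ≈ 1198964 mm.
Then N = f²/(c·h) = 500² / (0.019 × 1198964) = 250000 / 22780 ≈ 11.

f/11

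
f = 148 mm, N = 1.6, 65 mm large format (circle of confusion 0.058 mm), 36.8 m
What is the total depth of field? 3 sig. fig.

11.7 m

Hyperfocal distance H = f²/(N·c) + f = 148²/(1.6 × 0.058) + 148 = 21904/0.0928 + 148 ≈ 236182.5 mm ≈ 236.2 m.
Near limit Dn = s·(H − f)/(H + s − 2f) = 36800 × (236182.5 − 148) / (236182.5 + 36800 − 2 × 148) = 36800 × 236034.5 / 272686.5 ≈ 31854 mm.
Far limit Df = s·(H − f)/(H − s) = 36800 × (236182.5 − 148) / (236182.5 − 36800) = 36800 × 236034.5 / 199382.5 ≈ 43565 mm.
Depth of field = Df − Dn = 43565 − 31854 ≈ 11711 mm ≈ 11.7 m.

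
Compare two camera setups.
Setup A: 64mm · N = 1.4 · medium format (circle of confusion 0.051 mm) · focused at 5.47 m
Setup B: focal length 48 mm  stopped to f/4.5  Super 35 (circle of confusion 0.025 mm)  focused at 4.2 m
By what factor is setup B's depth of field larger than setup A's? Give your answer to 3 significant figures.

1.71

Setup A: H = 64²/(1.4×0.051) + 64 ≈ 57430.9 mm; DoF = Df − Dn = 6039.1 − 4998.9 ≈ 1040.2 mm.
Setup B: H = 48²/(4.5×0.025) + 48 ≈ 20528.0 mm; DoF = Df − Dn = 5268.0 − 3492.0 ≈ 1776.0 mm.
Ratio = 1776.0 / 1040.2 ≈ 1.71.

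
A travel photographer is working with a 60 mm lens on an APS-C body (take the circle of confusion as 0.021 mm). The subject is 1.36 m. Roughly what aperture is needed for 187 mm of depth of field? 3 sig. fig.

Write h = H − f = f²/(N·c). The thin-lens limits are Dn = s·h/(h + (s−f)) and Df = s·h/(h − (s−f)), so DoF = Df − Dn = 2·s·(s−f)·h / (h² − (s−f)²).
That is a quadratic in h: DoF·h² − 2·s·(s−f)·h − DoF·(s−f)² = 0 ⇒ h = (s−f)·(s + √(s² + DoF²)) / DoF = 1300 × (1360 + √(1360² + 187²)) / 187 = 1300 × (1360 + 1372.80) / 187 ≈ 18998 mm.
Then N = f²/(c·h) = 60² / (0.021 × 18998) = 3600 / 398.96 ≈ 9.02.

f/9.02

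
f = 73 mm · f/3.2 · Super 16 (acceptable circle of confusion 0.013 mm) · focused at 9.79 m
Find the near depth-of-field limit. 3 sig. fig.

Hyperfocal distance H = f²/(N·c) + f = 73²/(3.2 × 0.013) + 73 = 5329/0.0416 + 73 ≈ 128174.0 mm ≈ 128.2 m.
Near limit Dn = s·(H − f)/(H + s − 2f) = 9790 × (128174.0 − 73) / (128174.0 + 9790 − 2 × 73) = 9790 × 128101.0 / 137818.0 ≈ 9099.7 mm ≈ 9.10 m.

9.10 m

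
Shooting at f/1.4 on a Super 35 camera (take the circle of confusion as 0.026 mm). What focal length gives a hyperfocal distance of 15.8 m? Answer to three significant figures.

24.0 mm

From H = f²/(N·c) + f, with f ≪ H: f ≈ √(H·N·c) = √(15800 × 1.4 × 0.026) = √575.12 ≈ 23.98 mm.
The +f correction barely moves this — solving exactly, f² + N·c·f − N·c·H = 0 ⇒ f = (−N·c + √((N·c)² + 4·N·c·H))/2 = (−0.0364 + √2300.5)/2 ≈ 23.963 mm, so f ≈ 24.0 mm.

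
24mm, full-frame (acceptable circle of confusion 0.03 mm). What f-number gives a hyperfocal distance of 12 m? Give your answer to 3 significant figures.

Rearrange H = f²/(N·c) + f for N: N = f² / ((H − f)·c).
N = 24² / ((12000 − 24) × 0.03) = 576 / 359.3 ≈ 1.60.

f/1.60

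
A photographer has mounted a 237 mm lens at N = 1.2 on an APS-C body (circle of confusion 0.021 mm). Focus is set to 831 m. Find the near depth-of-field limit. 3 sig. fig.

Hyperfocal distance H = f²/(N·c) + f = 237²/(1.2 × 0.021) + 237 = 56169/0.0252 + 237 ≈ 2229165.6 mm ≈ 2229 m.
Near limit Dn = s·(H − f)/(H + s − 2f) = 831000 × (2229165.6 − 237) / (2229165.6 + 831000 − 2 × 237) = 831000 × 2228928.6 / 3059691.6 ≈ 605368 mm ≈ 605 m.

605 m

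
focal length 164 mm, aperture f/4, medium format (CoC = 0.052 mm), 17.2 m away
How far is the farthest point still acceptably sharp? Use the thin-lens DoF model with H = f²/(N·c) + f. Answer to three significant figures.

19.8 m

Hyperfocal distance H = f²/(N·c) + f = 164²/(4 × 0.052) + 164 = 26896/0.208 + 164 ≈ 129471.7 mm ≈ 129.5 m.
Far limit Df = s·(H − f)/(H − s) = 17200 × (129471.7 − 164) / (129471.7 − 17200) = 17200 × 129307.7 / 112271.7 ≈ 19810 mm ≈ 19.8 m.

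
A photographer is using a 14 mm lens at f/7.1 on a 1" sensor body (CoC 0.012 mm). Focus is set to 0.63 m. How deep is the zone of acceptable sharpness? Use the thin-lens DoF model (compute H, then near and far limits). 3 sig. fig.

Hyperfocal distance H = f²/(N·c) + f = 14²/(7.1 × 0.012) + 14 = 196/0.0852 + 14 ≈ 2314.5 mm ≈ 2.314 m.
Near limit Dn = s·(H − f)/(H + s − 2f) = 630 × (2314.5 − 14) / (2314.5 + 630 − 2 × 14) = 630 × 2300.5 / 2916.5 ≈ 496.94 mm.
Far limit Df = s·(H − f)/(H − s) = 630 × (2314.5 − 14) / (2314.5 − 630) = 630 × 2300.5 / 1684.5 ≈ 860.39 mm.
Depth of field = Df − Dn = 860.39 − 496.94 ≈ 363.45 mm.

363 mm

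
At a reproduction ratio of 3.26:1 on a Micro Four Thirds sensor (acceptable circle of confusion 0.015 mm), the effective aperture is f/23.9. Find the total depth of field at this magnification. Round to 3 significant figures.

At magnification m, DoF ≈ 2·N_eff·c/m² = 2 × 23.9 × 0.015 / 3.26² = 0.717 / 10.63 ≈ 0.0675 mm.

0.0675 mm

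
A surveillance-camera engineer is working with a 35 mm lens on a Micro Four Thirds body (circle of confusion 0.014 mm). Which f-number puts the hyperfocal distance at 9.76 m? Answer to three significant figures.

f/9

Rearrange H = f²/(N·c) + f for N: N = f² / ((H − f)·c).
N = 35² / ((9760 − 35) × 0.014) = 1225 / 136.2 ≈ 9.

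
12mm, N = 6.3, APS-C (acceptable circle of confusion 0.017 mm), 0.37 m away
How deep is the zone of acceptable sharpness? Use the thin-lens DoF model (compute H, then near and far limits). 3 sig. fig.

Hyperfocal distance H = f²/(N·c) + f = 12²/(6.3 × 0.017) + 12 = 144/0.1071 + 12 ≈ 1356.5 mm ≈ 1.357 m.
Near limit Dn = s·(H − f)/(H + s − 2f) = 370 × (1356.5 − 12) / (1356.5 + 370 − 2 × 12) = 370 × 1344.5 / 1702.5 ≈ 292.20 mm.
Far limit Df = s·(H − f)/(H − s) = 370 × (1356.5 − 12) / (1356.5 − 370) = 370 × 1344.5 / 986.5 ≈ 504.27 mm.
Depth of field = Df − Dn = 504.27 − 292.20 ≈ 212.07 mm.

212 mm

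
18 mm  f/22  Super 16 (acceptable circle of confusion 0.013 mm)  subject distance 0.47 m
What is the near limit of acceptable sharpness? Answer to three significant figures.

336 mm

Hyperfocal distance H = f²/(N·c) + f = 18²/(22 × 0.013) + 18 = 324/0.286 + 18 ≈ 1150.9 mm ≈ 1.151 m.
Near limit Dn = s·(H − f)/(H + s − 2f) = 470 × (1150.9 − 18) / (1150.9 + 470 − 2 × 18) = 470 × 1132.9 / 1584.9 ≈ 335.96 mm.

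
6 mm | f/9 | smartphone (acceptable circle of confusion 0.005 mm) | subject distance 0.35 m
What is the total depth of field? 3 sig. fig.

369 mm

Hyperfocal distance H = f²/(N·c) + f = 6²/(9 × 0.005) + 6 = 36/0.045 + 6 ≈ 806.0 mm ≈ 0.806 m.
Near limit Dn = s·(H − f)/(H + s − 2f) = 350 × (806.0 − 6) / (806.0 + 350 − 2 × 6) = 350 × 800.0 / 1144.0 ≈ 244.76 mm.
Far limit Df = s·(H − f)/(H − s) = 350 × (806.0 − 6) / (806.0 − 350) = 350 × 800.0 / 456.0 ≈ 614.04 mm.
Depth of field = Df − Dn = 614.04 − 244.76 ≈ 369.28 mm.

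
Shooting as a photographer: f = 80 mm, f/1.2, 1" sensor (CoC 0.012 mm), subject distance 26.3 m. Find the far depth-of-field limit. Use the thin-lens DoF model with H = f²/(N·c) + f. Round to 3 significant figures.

27.9 m

Hyperfocal distance H = f²/(N·c) + f = 80²/(1.2 × 0.012) + 80 = 6400/0.0144 + 80 ≈ 444524.4 mm ≈ 444.5 m.
Far limit Df = s·(H − f)/(H − s) = 26300 × (444524.4 − 80) / (444524.4 − 26300) = 26300 × 444444.4 / 418224.4 ≈ 27949 mm ≈ 27.9 m.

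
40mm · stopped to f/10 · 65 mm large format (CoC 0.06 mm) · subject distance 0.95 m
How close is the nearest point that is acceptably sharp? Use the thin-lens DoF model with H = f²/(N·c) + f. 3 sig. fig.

0.708 m

Hyperfocal distance H = f²/(N·c) + f = 40²/(10 × 0.06) + 40 = 1600/0.6 + 40 ≈ 2706.7 mm ≈ 2.707 m.
Near limit Dn = s·(H − f)/(H + s − 2f) = 950 × (2706.7 − 40) / (2706.7 + 950 − 2 × 40) = 950 × 2666.7 / 3576.7 ≈ 708.29 mm ≈ 0.708 m.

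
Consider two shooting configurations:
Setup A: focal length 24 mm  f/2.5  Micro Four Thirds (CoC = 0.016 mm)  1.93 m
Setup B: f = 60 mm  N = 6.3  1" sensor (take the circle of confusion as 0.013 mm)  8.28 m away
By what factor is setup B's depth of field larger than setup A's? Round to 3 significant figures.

6.17

Setup A: H = 24²/(2.5×0.016) + 24 ≈ 14424.0 mm; DoF = Df − Dn = 2224.43 − 1704.40 ≈ 520.03 mm.
Setup B: H = 60²/(6.3×0.013) + 60 ≈ 44016.0 mm; DoF = Df − Dn = 10184.6 − 6975.5 ≈ 3209.1 mm.
Ratio = 3209.1 / 520.03 ≈ 6.17.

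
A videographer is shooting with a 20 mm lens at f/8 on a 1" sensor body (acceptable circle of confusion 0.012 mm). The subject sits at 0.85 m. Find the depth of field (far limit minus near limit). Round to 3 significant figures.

Hyperfocal distance H = f²/(N·c) + f = 20²/(8 × 0.012) + 20 = 400/0.096 + 20 ≈ 4186.7 mm ≈ 4.187 m.
Near limit Dn = s·(H − f)/(H + s − 2f) = 850 × (4186.7 − 20) / (4186.7 + 850 − 2 × 20) = 850 × 4166.7 / 4996.7 ≈ 708.81 mm.
Far limit Df = s·(H − f)/(H − s) = 850 × (4186.7 − 20) / (4186.7 − 850) = 850 × 4166.7 / 3336.7 ≈ 1061.44 mm.
Depth of field = Df − Dn = 1061.44 − 708.81 ≈ 352.63 mm.

353 mm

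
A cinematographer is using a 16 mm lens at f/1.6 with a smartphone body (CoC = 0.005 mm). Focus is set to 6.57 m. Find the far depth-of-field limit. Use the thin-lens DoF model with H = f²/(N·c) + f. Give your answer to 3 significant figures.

Hyperfocal distance H = f²/(N·c) + f = 16²/(1.6 × 0.005) + 16 = 256/0.008 + 16 ≈ 32016.0 mm ≈ 32.02 m.
Far limit Df = s·(H − f)/(H − s) = 6570 × (32016.0 − 16) / (32016.0 − 6570) = 6570 × 32000.0 / 25446.0 ≈ 8262.2 mm ≈ 8.26 m.

8.26 m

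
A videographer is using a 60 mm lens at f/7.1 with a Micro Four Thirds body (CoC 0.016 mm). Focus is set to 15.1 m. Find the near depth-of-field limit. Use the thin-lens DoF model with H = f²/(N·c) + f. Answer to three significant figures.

10.2 m

Hyperfocal distance H = f²/(N·c) + f = 60²/(7.1 × 0.016) + 60 = 3600/0.1136 + 60 ≈ 31750.1 mm ≈ 31.75 m.
Near limit Dn = s·(H − f)/(H + s − 2f) = 15100 × (31750.1 − 60) / (31750.1 + 15100 − 2 × 60) = 15100 × 31690.1 / 46730.1 ≈ 10240 mm ≈ 10.2 m.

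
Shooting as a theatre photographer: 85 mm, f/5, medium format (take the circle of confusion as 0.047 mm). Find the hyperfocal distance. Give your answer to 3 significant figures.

Hyperfocal distance H = f²/(N·c) + f = 85²/(5 × 0.047) + 85 = 7225/0.235 + 85 ≈ 30829.7 mm ≈ 30.8 m.

30.8 m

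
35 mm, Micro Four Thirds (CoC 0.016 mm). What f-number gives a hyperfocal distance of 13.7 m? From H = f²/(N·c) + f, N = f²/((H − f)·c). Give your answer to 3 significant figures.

Rearrange H = f²/(N·c) + f for N: N = f² / ((H − f)·c).
N = 35² / ((13700 − 35) × 0.016) = 1225 / 218.6 ≈ 5.60.

f/5.60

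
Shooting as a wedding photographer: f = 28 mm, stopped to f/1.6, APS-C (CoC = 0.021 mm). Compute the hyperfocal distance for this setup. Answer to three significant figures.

Hyperfocal distance H = f²/(N·c) + f = 28²/(1.6 × 0.021) + 28 = 784/0.0336 + 28 ≈ 23361.3 mm ≈ 23.4 m.

23.4 m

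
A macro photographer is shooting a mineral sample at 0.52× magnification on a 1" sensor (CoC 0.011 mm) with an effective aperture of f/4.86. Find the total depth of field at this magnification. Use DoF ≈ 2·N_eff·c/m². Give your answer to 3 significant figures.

At magnification m, DoF ≈ 2·N_eff·c/m² = 2 × 4.86 × 0.011 / 0.52² = 0.1069 / 0.2704 ≈ 0.395 mm.

0.395 mm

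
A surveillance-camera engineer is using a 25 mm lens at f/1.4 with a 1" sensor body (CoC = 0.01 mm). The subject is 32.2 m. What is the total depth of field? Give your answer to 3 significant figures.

96.6 m

Hyperfocal distance H = f²/(N·c) + f = 25²/(1.4 × 0.01) + 25 = 625/0.014 + 25 ≈ 44667.9 mm ≈ 44.67 m.
Near limit Dn = s·(H − f)/(H + s − 2f) = 32200 × (44667.9 − 25) / (44667.9 + 32200 − 2 × 25) = 32200 × 44642.9 / 76817.9 ≈ 18713 mm.
Far limit Df = s·(H − f)/(H − s) = 32200 × (44667.9 − 25) / (44667.9 − 32200) = 32200 × 44642.9 / 12467.9 ≈ 115296 mm.
Depth of field = Df − Dn = 115296 − 18713 ≈ 96583 mm ≈ 96.6 m.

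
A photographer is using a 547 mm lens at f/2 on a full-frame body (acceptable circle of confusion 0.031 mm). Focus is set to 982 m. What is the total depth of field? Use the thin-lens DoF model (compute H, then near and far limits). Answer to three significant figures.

Hyperfocal distance H = f²/(N·c) + f = 547²/(2 × 0.031) + 547 = 299209/0.062 + 547 ≈ 4826498.6 mm ≈ 4826 m.
Near limit Dn = s·(H − f)/(H + s − 2f) = 982000 × (4826498.6 − 547) / (4826498.6 + 982000 − 2 × 547) = 982000 × 4825951.6 / 5807404.6 ≈ 816042 mm.
Far limit Df = s·(H − f)/(H − s) = 982000 × (4826498.6 − 547) / (4826498.6 − 982000) = 982000 × 4825951.6 / 3844498.6 ≈ 1232692 mm.
Depth of field = Df − Dn = 1232692 − 816042 ≈ 416650 mm ≈ 417 m.

417 m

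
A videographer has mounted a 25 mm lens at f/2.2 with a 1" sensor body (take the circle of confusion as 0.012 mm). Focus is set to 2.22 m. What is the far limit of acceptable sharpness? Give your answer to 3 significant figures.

Hyperfocal distance H = f²/(N·c) + f = 25²/(2.2 × 0.012) + 25 = 625/0.0264 + 25 ≈ 23699.2 mm ≈ 23.70 m.
Far limit Df = s·(H − f)/(H − s) = 2220 × (23699.2 − 25) / (23699.2 − 2220) = 2220 × 23674.2 / 21479.2 ≈ 2446.9 mm ≈ 2.45 m.

2.45 m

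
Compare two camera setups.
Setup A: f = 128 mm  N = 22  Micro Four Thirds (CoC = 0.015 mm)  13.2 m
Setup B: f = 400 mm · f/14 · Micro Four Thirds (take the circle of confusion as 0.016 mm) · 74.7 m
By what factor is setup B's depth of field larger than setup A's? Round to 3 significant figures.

2.10

Setup A: H = 128²/(22×0.015) + 128 ≈ 49776.5 mm; DoF = Df − Dn = 17917.5 − 10448.9 ≈ 7468.6 mm.
Setup B: H = 400²/(14×0.016) + 400 ≈ 714685.7 mm; DoF = Df − Dn = 83372 − 67662 ≈ 15710 mm.
Ratio = 15710 / 7468.6 ≈ 2.10.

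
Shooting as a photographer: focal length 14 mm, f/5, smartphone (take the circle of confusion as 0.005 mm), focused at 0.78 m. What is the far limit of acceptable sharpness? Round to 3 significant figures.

Hyperfocal distance H = f²/(N·c) + f = 14²/(5 × 0.005) + 14 = 196/0.025 + 14 ≈ 7854.0 mm ≈ 7.854 m.
Far limit Df = s·(H − f)/(H − s) = 780 × (7854.0 − 14) / (7854.0 − 780) = 780 × 7840.0 / 7074.0 ≈ 864.46 mm ≈ 0.864 m.

0.864 m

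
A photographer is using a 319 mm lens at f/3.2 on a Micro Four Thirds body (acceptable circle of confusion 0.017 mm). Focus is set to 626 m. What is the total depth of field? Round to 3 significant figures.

Hyperfocal distance H = f²/(N·c) + f = 319²/(3.2 × 0.017) + 319 = 101761/0.0544 + 319 ≈ 1870925.6 mm ≈ 1871 m.
Near limit Dn = s·(H − f)/(H + s − 2f) = 626000 × (1870925.6 − 319) / (1870925.6 + 626000 − 2 × 319) = 626000 × 1870606.6 / 2496287.6 ≈ 469096 mm.
Far limit Df = s·(H − f)/(H − s) = 626000 × (1870925.6 − 319) / (1870925.6 − 626000) = 626000 × 1870606.6 / 1244925.6 ≈ 940618 mm.
Depth of field = Df − Dn = 940618 − 469096 ≈ 471522 mm ≈ 472 m.

472 m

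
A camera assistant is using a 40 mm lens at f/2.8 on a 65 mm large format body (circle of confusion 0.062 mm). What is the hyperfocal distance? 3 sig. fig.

9.26 m

Hyperfocal distance H = f²/(N·c) + f = 40²/(2.8 × 0.062) + 40 = 1600/0.1736 + 40 ≈ 9256.6 mm ≈ 9.26 m.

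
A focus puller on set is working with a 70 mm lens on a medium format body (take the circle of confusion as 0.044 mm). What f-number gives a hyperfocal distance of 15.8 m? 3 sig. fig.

Rearrange H = f²/(N·c) + f for N: N = f² / ((H − f)·c).
N = 70² / ((15800 − 70) × 0.044) = 4900 / 692.1 ≈ 7.08.

f/7.08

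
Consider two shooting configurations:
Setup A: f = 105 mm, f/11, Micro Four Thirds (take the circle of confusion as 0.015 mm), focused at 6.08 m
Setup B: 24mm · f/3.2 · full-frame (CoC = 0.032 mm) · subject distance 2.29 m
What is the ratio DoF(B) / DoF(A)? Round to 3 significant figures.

2.01

Setup A: H = 105²/(11×0.015) + 105 ≈ 66923.2 mm; DoF = Df − Dn = 6677.1 − 5580.9 ≈ 1096.2 mm.
Setup B: H = 24²/(3.2×0.032) + 24 ≈ 5649.0 mm; DoF = Df − Dn = 3834.8 − 1632.4 ≈ 2202.4 mm.
Ratio = 2202.4 / 1096.2 ≈ 2.01.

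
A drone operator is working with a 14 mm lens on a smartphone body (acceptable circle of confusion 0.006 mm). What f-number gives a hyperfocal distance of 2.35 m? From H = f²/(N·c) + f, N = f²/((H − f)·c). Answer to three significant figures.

f/14

Rearrange H = f²/(N·c) + f for N: N = f² / ((H − f)·c).
N = 14² / ((2350 − 14) × 0.006) = 196 / 14.02 ≈ 14.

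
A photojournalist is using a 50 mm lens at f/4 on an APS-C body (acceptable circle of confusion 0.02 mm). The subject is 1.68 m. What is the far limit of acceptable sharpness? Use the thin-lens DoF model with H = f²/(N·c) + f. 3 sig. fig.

Hyperfocal distance H = f²/(N·c) + f = 50²/(4 × 0.02) + 50 = 2500/0.08 + 50 ≈ 31300.0 mm ≈ 31.30 m.
Far limit Df = s·(H − f)/(H − s) = 1680 × (31300.0 − 50) / (31300.0 − 1680) = 1680 × 31250.0 / 29620.0 ≈ 1772.5 mm ≈ 1.77 m.

1.77 m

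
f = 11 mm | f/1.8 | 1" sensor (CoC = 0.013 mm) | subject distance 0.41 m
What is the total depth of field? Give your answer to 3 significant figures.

Hyperfocal distance H = f²/(N·c) + f = 11²/(1.8 × 0.013) + 11 = 121/0.0234 + 11 ≈ 5181.9 mm ≈ 5.182 m.
Near limit Dn = s·(H − f)/(H + s − 2f) = 410 × (5181.9 − 11) / (5181.9 + 410 − 2 × 11) = 410 × 5170.9 / 5569.9 ≈ 380.630 mm.
Far limit Df = s·(H − f)/(H − s) = 410 × (5181.9 − 11) / (5181.9 − 410) = 410 × 5170.9 / 4771.9 ≈ 444.282 mm.
Depth of field = Df − Dn = 444.282 − 380.630 ≈ 63.652 mm.

63.7 mm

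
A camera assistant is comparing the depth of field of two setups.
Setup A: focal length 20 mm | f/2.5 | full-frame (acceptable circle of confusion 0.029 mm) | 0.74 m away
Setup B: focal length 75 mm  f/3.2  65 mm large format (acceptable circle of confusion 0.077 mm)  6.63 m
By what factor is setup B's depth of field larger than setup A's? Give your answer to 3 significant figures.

Setup A: H = 20²/(2.5×0.029) + 20 ≈ 5537.2 mm; DoF = Df − Dn = 851.06 − 654.58 ≈ 196.48 mm.
Setup B: H = 75²/(3.2×0.077) + 75 ≈ 22903.7 mm; DoF = Df − Dn = 9300.5 − 5151.0 ≈ 4149.5 mm.
Ratio = 4149.5 / 196.48 ≈ 21.1.

21.1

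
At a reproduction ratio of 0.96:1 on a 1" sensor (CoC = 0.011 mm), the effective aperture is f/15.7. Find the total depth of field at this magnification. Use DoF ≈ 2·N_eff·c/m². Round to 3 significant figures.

0.375 mm

At magnification m, DoF ≈ 2·N_eff·c/m² = 2 × 15.7 × 0.011 / 0.96² = 0.3454 / 0.9216 ≈ 0.375 mm.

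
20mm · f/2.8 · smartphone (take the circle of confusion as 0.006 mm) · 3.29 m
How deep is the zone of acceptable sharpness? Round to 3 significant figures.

0.921 m

Hyperfocal distance H = f²/(N·c) + f = 20²/(2.8 × 0.006) + 20 = 400/0.0168 + 20 ≈ 23829.5 mm ≈ 23.83 m.
Near limit Dn = s·(H − f)/(H + s − 2f) = 3290 × (23829.5 − 20) / (23829.5 + 3290 − 2 × 20) = 3290 × 23809.5 / 27079.5 ≈ 2892.71 mm.
Far limit Df = s·(H − f)/(H − s) = 3290 × (23829.5 − 20) / (23829.5 − 3290) = 3290 × 23809.5 / 20539.5 ≈ 3813.79 mm.
Depth of field = Df − Dn = 3813.79 − 2892.71 ≈ 921.08 mm ≈ 0.921 m.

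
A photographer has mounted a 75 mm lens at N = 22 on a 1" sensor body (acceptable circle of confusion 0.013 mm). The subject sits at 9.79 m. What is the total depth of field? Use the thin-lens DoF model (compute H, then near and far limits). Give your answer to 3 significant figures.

Hyperfocal distance H = f²/(N·c) + f = 75²/(22 × 0.013) + 75 = 5625/0.286 + 75 ≈ 19742.8 mm ≈ 19.74 m.
Near limit Dn = s·(H − f)/(H + s − 2f) = 9790 × (19742.8 − 75) / (19742.8 + 9790 − 2 × 75) = 9790 × 19667.8 / 29382.8 ≈ 6553 mm.
Far limit Df = s·(H − f)/(H − s) = 9790 × (19742.8 − 75) / (19742.8 − 9790) = 9790 × 19667.8 / 9952.8 ≈ 19346 mm.
Depth of field = Df − Dn = 19346 − 6553 ≈ 12793 mm ≈ 12.8 m.

12.8 m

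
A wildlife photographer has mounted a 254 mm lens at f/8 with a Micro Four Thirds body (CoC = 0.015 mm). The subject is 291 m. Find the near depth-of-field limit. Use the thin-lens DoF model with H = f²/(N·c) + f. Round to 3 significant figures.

189 m

Hyperfocal distance H = f²/(N·c) + f = 254²/(8 × 0.015) + 254 = 64516/0.12 + 254 ≈ 537887.3 mm ≈ 537.9 m.
Near limit Dn = s·(H − f)/(H + s − 2f) = 291000 × (537887.3 − 254) / (537887.3 + 291000 − 2 × 254) = 291000 × 537633.3 / 828379.3 ≈ 188864 mm ≈ 189 m.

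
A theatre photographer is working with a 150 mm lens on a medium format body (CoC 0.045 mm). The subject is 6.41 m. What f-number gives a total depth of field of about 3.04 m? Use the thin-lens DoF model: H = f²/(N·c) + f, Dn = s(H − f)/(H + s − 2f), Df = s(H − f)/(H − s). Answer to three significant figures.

f/18

Write h = H − f = f²/(N·c). The thin-lens limits are Dn = s·h/(h + (s−f)) and Df = s·h/(h − (s−f)), so DoF = Df − Dn = 2·s·(s−f)·h / (h² − (s−f)²).
That is a quadratic in h: DoF·h² − 2·s·(s−f)·h − DoF·(s−f)² = 0 ⇒ h = (s−f)·(s + √(s² + DoF²)) / DoF = 6260 × (6410 + √(6410² + 3040²)) / 3040 = 6260 × (6410 + 7094.34) / 3040 ≈ 27808 mm.
Then N = f²/(c·h) = 150² / (0.045 × 27808) = 22500 / 1251.4 ≈ 18.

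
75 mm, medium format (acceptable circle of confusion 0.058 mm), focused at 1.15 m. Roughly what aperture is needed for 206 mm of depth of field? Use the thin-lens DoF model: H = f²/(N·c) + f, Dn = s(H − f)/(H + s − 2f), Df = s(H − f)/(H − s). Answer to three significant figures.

f/8.02

Write h = H − f = f²/(N·c). The thin-lens limits are Dn = s·h/(h + (s−f)) and Df = s·h/(h − (s−f)), so DoF = Df − Dn = 2·s·(s−f)·h / (h² − (s−f)²).
That is a quadratic in h: DoF·h² − 2·s·(s−f)·h − DoF·(s−f)² = 0 ⇒ h = (s−f)·(s + √(s² + DoF²)) / DoF = 1075 × (1150 + √(1150² + 206²)) / 206 = 1075 × (1150 + 1168.30) / 206 ≈ 12098 mm.
Then N = f²/(c·h) = 75² / (0.058 × 12098) = 5625 / 701.68 ≈ 8.02.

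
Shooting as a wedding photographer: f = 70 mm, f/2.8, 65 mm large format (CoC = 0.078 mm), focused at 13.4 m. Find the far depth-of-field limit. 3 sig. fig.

33.0 m

Hyperfocal distance H = f²/(N·c) + f = 70²/(2.8 × 0.078) + 70 = 4900/0.2184 + 70 ≈ 22505.9 mm ≈ 22.51 m.
Far limit Df = s·(H − f)/(H − s) = 13400 × (22505.9 − 70) / (22505.9 − 13400) = 13400 × 22435.9 / 9105.9 ≈ 33016 mm ≈ 33.0 m.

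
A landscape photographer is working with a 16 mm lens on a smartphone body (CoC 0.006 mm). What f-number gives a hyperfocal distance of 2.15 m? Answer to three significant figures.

Rearrange H = f²/(N·c) + f for N: N = f² / ((H − f)·c).
N = 16² / ((2150 − 16) × 0.006) = 256 / 12.80 ≈ 20.

f/20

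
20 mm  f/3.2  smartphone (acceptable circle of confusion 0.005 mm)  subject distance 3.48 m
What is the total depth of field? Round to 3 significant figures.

0.982 m

Hyperfocal distance H = f²/(N·c) + f = 20²/(3.2 × 0.005) + 20 = 400/0.016 + 20 ≈ 25020.0 mm ≈ 25.02 m.
Near limit Dn = s·(H − f)/(H + s − 2f) = 3480 × (25020.0 − 20) / (25020.0 + 3480 − 2 × 20) = 3480 × 25000.0 / 28460.0 ≈ 3056.92 mm.
Far limit Df = s·(H − f)/(H − s) = 3480 × (25020.0 − 20) / (25020.0 − 3480) = 3480 × 25000.0 / 21540.0 ≈ 4039.00 mm.
Depth of field = Df − Dn = 4039.00 − 3056.92 ≈ 982.08 mm ≈ 0.982 m.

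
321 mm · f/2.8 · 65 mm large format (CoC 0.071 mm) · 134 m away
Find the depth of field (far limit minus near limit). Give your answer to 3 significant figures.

74.0 m

Hyperfocal distance H = f²/(N·c) + f = 321²/(2.8 × 0.071) + 321 = 103041/0.1988 + 321 ≈ 518635.9 mm ≈ 518.6 m.
Near limit Dn = s·(H − f)/(H + s − 2f) = 134000 × (518635.9 − 321) / (518635.9 + 134000 − 2 × 321) = 134000 × 518314.9 / 651993.9 ≈ 106526 mm.
Far limit Df = s·(H − f)/(H − s) = 134000 × (518635.9 − 321) / (518635.9 − 134000) = 134000 × 518314.9 / 384635.9 ≈ 180571 mm.
Depth of field = Df − Dn = 180571 − 106526 ≈ 74045 mm ≈ 74.0 m.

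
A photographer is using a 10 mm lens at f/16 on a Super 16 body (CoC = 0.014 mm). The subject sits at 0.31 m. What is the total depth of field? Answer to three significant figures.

Hyperfocal distance H = f²/(N·c) + f = 10²/(16 × 0.014) + 10 = 100/0.224 + 10 ≈ 456.4 mm ≈ 0.456 m.
Near limit Dn = s·(H − f)/(H + s − 2f) = 310 × (456.4 − 10) / (456.4 + 310 − 2 × 10) = 310 × 446.4 / 746.4 ≈ 185.41 mm.
Far limit Df = s·(H − f)/(H − s) = 310 × (456.4 − 10) / (456.4 − 310) = 310 × 446.4 / 146.4 ≈ 945.12 mm.
Depth of field = Df − Dn = 945.12 − 185.41 ≈ 759.71 mm ≈ 0.760 m.

0.760 m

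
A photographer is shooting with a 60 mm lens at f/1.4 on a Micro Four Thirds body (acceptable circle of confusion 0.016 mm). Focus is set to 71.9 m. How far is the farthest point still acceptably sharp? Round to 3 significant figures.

130 m

Hyperfocal distance H = f²/(N·c) + f = 60²/(1.4 × 0.016) + 60 = 3600/0.0224 + 60 ≈ 160774.3 mm ≈ 160.8 m.
Far limit Df = s·(H − f)/(H − s) = 71900 × (160774.3 − 60) / (160774.3 − 71900) = 71900 × 160714.3 / 88874.3 ≈ 130019 mm ≈ 130 m.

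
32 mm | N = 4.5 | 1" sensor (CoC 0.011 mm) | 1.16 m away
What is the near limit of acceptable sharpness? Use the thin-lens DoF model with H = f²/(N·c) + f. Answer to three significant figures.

1.10 m

Hyperfocal distance H = f²/(N·c) + f = 32²/(4.5 × 0.011) + 32 = 1024/0.0495 + 32 ≈ 20718.9 mm ≈ 20.72 m.
Near limit Dn = s·(H − f)/(H + s − 2f) = 1160 × (20718.9 − 32) / (20718.9 + 1160 − 2 × 32) = 1160 × 20686.9 / 21814.9 ≈ 1100.0 mm ≈ 1.10 m.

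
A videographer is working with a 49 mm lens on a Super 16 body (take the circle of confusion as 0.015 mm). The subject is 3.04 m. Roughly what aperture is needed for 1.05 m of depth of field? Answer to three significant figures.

Write h = H − f = f²/(N·c). The thin-lens limits are Dn = s·h/(h + (s−f)) and Df = s·h/(h − (s−f)), so DoF = Df − Dn = 2·s·(s−f)·h / (h² − (s−f)²).
That is a quadratic in h: DoF·h² − 2·s·(s−f)·h − DoF·(s−f)² = 0 ⇒ h = (s−f)·(s + √(s² + DoF²)) / DoF = 2991 × (3040 + √(3040² + 1050²)) / 1050 = 2991 × (3040 + 3216.22) / 1050 ≈ 17821 mm.
Then N = f²/(c·h) = 49² / (0.015 × 17821) = 2401 / 267.32 ≈ 8.98.

f/8.98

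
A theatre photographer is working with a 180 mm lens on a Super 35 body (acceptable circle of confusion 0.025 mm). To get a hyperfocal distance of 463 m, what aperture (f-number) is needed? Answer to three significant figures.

f/2.80

Rearrange H = f²/(N·c) + f for N: N = f² / ((H − f)·c).
N = 180² / ((463000 − 180) × 0.025) = 32400 / 11570 ≈ 2.80.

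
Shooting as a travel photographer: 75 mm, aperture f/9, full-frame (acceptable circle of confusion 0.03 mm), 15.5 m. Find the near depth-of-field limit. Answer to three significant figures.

Hyperfocal distance H = f²/(N·c) + f = 75²/(9 × 0.03) + 75 = 5625/0.27 + 75 ≈ 20908.3 mm ≈ 20.91 m.
Near limit Dn = s·(H − f)/(H + s − 2f) = 15500 × (20908.3 − 75) / (20908.3 + 15500 − 2 × 75) = 15500 × 20833.3 / 36258.3 ≈ 8906.0 mm ≈ 8.91 m.

8.91 m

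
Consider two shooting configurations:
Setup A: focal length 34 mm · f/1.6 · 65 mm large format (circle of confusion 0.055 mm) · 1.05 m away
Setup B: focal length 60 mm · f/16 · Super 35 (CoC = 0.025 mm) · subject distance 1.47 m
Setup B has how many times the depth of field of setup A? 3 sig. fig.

Setup A: H = 34²/(1.6×0.055) + 34 ≈ 13170.4 mm; DoF = Df − Dn = 1138.02 − 974.62 ≈ 163.40 mm.
Setup B: H = 60²/(16×0.025) + 60 ≈ 9060.0 mm; DoF = Df − Dn = 1743.08 − 1270.89 ≈ 472.19 mm.
Ratio = 472.19 / 163.40 ≈ 2.89.

2.89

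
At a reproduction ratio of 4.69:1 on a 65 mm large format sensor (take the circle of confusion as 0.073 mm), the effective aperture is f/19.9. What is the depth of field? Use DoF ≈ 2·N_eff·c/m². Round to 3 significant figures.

0.132 mm

At magnification m, DoF ≈ 2·N_eff·c/m² = 2 × 19.9 × 0.073 / 4.69² = 2.905 / 22 ≈ 0.132 mm.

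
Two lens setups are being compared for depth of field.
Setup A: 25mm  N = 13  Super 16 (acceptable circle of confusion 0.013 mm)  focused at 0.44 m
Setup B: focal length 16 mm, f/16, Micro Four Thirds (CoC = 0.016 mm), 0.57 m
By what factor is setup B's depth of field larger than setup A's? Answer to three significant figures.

Setup A: H = 25²/(13×0.013) + 25 ≈ 3723.2 mm; DoF = Df − Dn = 495.62 − 395.61 ≈ 100.01 mm.
Setup B: H = 16²/(16×0.016) + 16 ≈ 1016.0 mm; DoF = Df − Dn = 1278.03 − 366.80 ≈ 911.23 mm.
Ratio = 911.23 / 100.01 ≈ 9.11.

9.11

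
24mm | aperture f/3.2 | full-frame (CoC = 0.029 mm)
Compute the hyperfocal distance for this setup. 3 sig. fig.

Hyperfocal distance H = f²/(N·c) + f = 24²/(3.2 × 0.029) + 24 = 576/0.0928 + 24 ≈ 6230.9 mm ≈ 6.23 m.

6.23 m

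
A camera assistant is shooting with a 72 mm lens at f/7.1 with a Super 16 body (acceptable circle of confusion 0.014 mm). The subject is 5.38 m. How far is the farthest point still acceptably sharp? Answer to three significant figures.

Hyperfocal distance H = f²/(N·c) + f = 72²/(7.1 × 0.014) + 72 = 5184/0.0994 + 72 ≈ 52224.9 mm ≈ 52.22 m.
Far limit Df = s·(H − f)/(H − s) = 5380 × (52224.9 − 72) / (52224.9 − 5380) = 5380 × 52152.9 / 46844.9 ≈ 5989.6 mm ≈ 5.99 m.

5.99 m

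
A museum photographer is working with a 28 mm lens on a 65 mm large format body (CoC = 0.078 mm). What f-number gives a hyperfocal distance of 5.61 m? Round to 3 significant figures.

f/1.80

Rearrange H = f²/(N·c) + f for N: N = f² / ((H − f)·c).
N = 28² / ((5610 − 28) × 0.078) = 784 / 435.4 ≈ 1.80.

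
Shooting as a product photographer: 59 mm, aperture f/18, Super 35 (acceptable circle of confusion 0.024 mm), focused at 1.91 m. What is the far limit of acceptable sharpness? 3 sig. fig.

2.48 m

Hyperfocal distance H = f²/(N·c) + f = 59²/(18 × 0.024) + 59 = 3481/0.432 + 59 ≈ 8116.9 mm ≈ 8.117 m.
Far limit Df = s·(H − f)/(H − s) = 1910 × (8116.9 − 59) / (8116.9 − 1910) = 1910 × 8057.9 / 6206.9 ≈ 2479.6 mm ≈ 2.48 m.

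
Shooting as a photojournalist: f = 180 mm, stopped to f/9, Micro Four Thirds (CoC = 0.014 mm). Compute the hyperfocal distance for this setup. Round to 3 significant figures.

257 m

Hyperfocal distance H = f²/(N·c) + f = 180²/(9 × 0.014) + 180 = 32400/0.126 + 180 ≈ 257322.9 mm ≈ 257 m.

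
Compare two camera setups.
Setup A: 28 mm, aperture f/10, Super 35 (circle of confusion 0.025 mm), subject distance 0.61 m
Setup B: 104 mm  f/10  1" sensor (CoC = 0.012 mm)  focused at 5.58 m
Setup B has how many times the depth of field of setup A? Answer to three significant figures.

2.90

Setup A: H = 28²/(10×0.025) + 28 ≈ 3164.0 mm; DoF = Df − Dn = 749.01 − 514.51 ≈ 234.50 mm.
Setup B: H = 104²/(10×0.012) + 104 ≈ 90237.3 mm; DoF = Df − Dn = 5940.94 − 5260.41 ≈ 680.53 mm.
Ratio = 680.53 / 234.50 ≈ 2.90.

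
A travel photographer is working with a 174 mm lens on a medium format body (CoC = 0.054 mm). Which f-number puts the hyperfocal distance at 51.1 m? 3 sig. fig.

Rearrange H = f²/(N·c) + f for N: N = f² / ((H − f)·c).
N = 174² / ((51100 − 174) × 0.054) = 30276 / 2750 ≈ 11.

f/11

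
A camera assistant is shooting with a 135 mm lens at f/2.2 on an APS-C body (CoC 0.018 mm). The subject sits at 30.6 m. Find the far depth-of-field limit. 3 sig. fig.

Hyperfocal distance H = f²/(N·c) + f = 135²/(2.2 × 0.018) + 135 = 18225/0.0396 + 135 ≈ 460362.3 mm ≈ 460.4 m.
Far limit Df = s·(H − f)/(H − s) = 30600 × (460362.3 − 135) / (460362.3 − 30600) = 30600 × 460227.3 / 429762.3 ≈ 32769 mm ≈ 32.8 m.

32.8 m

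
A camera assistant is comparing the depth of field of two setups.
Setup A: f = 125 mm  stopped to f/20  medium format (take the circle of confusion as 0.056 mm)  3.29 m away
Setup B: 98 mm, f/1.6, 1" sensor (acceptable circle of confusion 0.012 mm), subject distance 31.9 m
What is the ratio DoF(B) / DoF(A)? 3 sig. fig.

2.59

Setup A: H = 125²/(20×0.056) + 125 ≈ 14075.9 mm; DoF = Df − Dn = 4255.4 − 2681.6 ≈ 1573.8 mm.
Setup B: H = 98²/(1.6×0.012) + 98 ≈ 500306.3 mm; DoF = Df − Dn = 34065.8 − 29993.1 ≈ 4072.7 mm.
Ratio = 4072.7 / 1573.8 ≈ 2.59.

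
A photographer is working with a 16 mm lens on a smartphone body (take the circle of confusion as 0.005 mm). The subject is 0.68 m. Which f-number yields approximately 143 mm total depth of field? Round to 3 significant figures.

f/8.02

Write h = H − f = f²/(N·c). The thin-lens limits are Dn = s·h/(h + (s−f)) and Df = s·h/(h − (s−f)), so DoF = Df − Dn = 2·s·(s−f)·h / (h² − (s−f)²).
That is a quadratic in h: DoF·h² − 2·s·(s−f)·h − DoF·(s−f)² = 0 ⇒ h = (s−f)·(s + √(s² + DoF²)) / DoF = 664 × (680 + √(680² + 143²)) / 143 = 664 × (680 + 694.873) / 143 ≈ 6384.0 mm.
Then N = f²/(c·h) = 16² / (0.005 × 6384.0) = 256 / 31.920 ≈ 8.02.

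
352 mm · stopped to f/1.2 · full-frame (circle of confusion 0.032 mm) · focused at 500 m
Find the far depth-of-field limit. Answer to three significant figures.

Hyperfocal distance H = f²/(N·c) + f = 352²/(1.2 × 0.032) + 352 = 123904/0.0384 + 352 ≈ 3227018.7 mm ≈ 3227 m.
Far limit Df = s·(H − f)/(H − s) = 500000 × (3227018.7 − 352) / (3227018.7 − 500000) = 500000 × 3226666.7 / 2727018.7 ≈ 591611 mm ≈ 592 m.

592 m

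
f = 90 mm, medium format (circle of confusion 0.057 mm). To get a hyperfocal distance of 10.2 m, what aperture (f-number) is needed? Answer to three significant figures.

Rearrange H = f²/(N·c) + f for N: N = f² / ((H − f)·c).
N = 90² / ((10200 − 90) × 0.057) = 8100 / 576.3 ≈ 14.1.

f/14.1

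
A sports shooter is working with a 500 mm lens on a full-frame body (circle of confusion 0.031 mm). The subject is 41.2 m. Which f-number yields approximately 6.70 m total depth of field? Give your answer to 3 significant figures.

f/16

Write h = H − f = f²/(N·c). The thin-lens limits are Dn = s·h/(h + (s−f)) and Df = s·h/(h − (s−f)), so DoF = Df − Dn = 2·s·(s−f)·h / (h² − (s−f)²).
That is a quadratic in h: DoF·h² − 2·s·(s−f)·h − DoF·(s−f)² = 0 ⇒ h = (s−f)·(s + √(s² + DoF²)) / DoF = 40700 × (41200 + √(41200² + 6700²)) / 6700 = 40700 × (41200 + 41741.2) / 6700 ≈ 503837 mm.
Then N = f²/(c·h) = 500² / (0.031 × 503837) = 250000 / 15619 ≈ 16.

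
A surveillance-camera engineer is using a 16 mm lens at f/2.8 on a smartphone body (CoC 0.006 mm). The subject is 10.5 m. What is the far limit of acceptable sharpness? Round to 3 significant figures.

33.7 m

Hyperfocal distance H = f²/(N·c) + f = 16²/(2.8 × 0.006) + 16 = 256/0.0168 + 16 ≈ 15254.1 mm ≈ 15.25 m.
Far limit Df = s·(H − f)/(H − s) = 10500 × (15254.1 − 16) / (15254.1 − 10500) = 10500 × 15238.1 / 4754.1 ≈ 33655 mm ≈ 33.7 m.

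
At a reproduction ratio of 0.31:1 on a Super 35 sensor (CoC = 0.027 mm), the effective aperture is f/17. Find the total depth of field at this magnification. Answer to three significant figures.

At magnification m, DoF ≈ 2·N_eff·c/m² = 2 × 17 × 0.027 / 0.31² = 0.918 / 0.0961 ≈ 9.55 mm.

9.55 mm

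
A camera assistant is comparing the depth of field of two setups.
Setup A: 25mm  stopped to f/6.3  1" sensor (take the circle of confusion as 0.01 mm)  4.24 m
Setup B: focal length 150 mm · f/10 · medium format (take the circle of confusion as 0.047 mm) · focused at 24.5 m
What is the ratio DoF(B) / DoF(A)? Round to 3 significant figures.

Setup A: H = 25²/(6.3×0.01) + 25 ≈ 9945.6 mm; DoF = Df − Dn = 7372.3 − 2975.7 ≈ 4396.6 mm.
Setup B: H = 150²/(10×0.047) + 150 ≈ 48022.3 mm; DoF = Df − Dn = 49862 − 16240 ≈ 33622 mm.
Ratio = 33622 / 4396.6 ≈ 7.65.

7.65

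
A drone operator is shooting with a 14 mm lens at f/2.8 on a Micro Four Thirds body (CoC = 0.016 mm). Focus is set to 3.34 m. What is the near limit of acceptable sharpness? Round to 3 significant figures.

Hyperfocal distance H = f²/(N·c) + f = 14²/(2.8 × 0.016) + 14 = 196/0.0448 + 14 ≈ 4389.0 mm ≈ 4.389 m.
Near limit Dn = s·(H − f)/(H + s − 2f) = 3340 × (4389.0 − 14) / (4389.0 + 3340 − 2 × 14) = 3340 × 4375.0 / 7701.0 ≈ 1897.5 mm ≈ 1.90 m.

1.90 m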